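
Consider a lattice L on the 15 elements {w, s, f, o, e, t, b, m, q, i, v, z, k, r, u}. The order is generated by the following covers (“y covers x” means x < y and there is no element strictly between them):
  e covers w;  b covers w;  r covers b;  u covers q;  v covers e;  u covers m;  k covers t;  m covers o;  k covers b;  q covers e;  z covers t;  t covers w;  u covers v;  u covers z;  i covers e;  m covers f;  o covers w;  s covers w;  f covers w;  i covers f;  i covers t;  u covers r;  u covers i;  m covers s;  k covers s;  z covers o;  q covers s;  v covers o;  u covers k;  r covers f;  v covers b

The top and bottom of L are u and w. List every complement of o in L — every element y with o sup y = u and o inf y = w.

i, k, q, r

Need y with o ∨ y = u and o ∧ y = w.
Checking each element gives: i, k, q, r.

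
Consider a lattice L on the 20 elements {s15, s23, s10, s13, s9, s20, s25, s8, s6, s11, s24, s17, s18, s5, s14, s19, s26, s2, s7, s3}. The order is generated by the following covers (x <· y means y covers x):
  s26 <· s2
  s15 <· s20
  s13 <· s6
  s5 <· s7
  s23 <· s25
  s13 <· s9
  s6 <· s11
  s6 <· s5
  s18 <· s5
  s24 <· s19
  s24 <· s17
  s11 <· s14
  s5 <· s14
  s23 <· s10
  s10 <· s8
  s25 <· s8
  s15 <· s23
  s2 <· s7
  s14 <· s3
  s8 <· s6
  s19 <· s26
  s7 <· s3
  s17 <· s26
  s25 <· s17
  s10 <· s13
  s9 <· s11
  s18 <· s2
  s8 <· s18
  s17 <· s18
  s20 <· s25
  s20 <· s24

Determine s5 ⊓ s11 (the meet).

s6

Common lower bounds of {s5, s11}: s10, s13, s15, s20, s23, s25, s6, s8.
The greatest among these is s6.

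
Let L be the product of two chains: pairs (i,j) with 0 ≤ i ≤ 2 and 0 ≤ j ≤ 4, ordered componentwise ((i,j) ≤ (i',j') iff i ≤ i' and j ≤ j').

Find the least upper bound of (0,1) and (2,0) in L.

In a product of chains, the join is componentwise max, giving (2,1).

(2,1)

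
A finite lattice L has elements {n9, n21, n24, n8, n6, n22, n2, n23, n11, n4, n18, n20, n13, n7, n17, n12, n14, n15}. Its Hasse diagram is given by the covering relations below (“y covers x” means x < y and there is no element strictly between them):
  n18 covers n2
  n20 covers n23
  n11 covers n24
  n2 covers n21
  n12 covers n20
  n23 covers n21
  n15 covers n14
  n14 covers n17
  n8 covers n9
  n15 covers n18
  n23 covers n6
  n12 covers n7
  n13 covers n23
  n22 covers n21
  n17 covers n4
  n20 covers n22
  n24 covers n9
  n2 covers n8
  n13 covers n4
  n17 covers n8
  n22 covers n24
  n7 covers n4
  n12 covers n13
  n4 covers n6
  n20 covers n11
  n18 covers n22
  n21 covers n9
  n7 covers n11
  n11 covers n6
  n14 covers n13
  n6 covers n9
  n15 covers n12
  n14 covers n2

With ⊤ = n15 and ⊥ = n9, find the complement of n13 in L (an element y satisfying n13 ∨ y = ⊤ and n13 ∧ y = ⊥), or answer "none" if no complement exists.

For every candidate y, either n13 ∨ y ≠ n15 or n13 ∧ y ≠ n9; no complement exists.

none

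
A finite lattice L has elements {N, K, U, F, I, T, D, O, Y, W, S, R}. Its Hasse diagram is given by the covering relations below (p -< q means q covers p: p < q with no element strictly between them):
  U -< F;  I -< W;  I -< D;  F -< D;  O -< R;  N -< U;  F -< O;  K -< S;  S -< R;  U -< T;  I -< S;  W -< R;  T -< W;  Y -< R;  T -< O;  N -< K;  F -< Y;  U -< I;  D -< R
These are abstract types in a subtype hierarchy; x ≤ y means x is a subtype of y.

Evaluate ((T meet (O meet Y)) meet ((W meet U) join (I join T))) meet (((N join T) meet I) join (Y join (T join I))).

O ∧ Y = F
T ∧ F = U
W ∧ U = U
I ∨ T = W
U ∨ W = W
U ∧ W = U
N ∨ T = T
T ∧ I = U
T ∨ I = W
Y ∨ W = R
U ∨ R = R
U ∧ R = U

U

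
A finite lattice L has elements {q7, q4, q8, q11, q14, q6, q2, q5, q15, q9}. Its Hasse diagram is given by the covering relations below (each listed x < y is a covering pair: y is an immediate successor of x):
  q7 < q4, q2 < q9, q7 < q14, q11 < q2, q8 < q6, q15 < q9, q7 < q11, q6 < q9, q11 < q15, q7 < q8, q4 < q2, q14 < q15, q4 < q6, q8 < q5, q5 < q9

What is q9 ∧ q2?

q2

Common lower bounds of {q9, q2}: q11, q2, q4, q7.
The greatest among these is q2.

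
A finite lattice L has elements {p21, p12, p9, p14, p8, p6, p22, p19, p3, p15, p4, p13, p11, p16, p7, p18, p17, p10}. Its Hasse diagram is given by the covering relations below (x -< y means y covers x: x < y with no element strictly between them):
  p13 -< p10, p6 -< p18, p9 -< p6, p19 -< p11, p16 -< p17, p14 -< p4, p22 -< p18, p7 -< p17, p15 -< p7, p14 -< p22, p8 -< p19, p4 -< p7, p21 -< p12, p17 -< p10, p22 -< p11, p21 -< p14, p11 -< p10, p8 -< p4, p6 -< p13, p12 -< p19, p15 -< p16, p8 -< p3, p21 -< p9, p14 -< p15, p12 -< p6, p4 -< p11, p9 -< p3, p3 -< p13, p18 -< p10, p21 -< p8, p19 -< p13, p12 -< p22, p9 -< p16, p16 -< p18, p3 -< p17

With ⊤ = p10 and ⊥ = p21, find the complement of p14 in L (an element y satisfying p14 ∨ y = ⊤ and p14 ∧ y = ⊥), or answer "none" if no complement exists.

Need y with p14 ∨ y = p10 and p14 ∧ y = p21.
Checking each element gives: p13.

p13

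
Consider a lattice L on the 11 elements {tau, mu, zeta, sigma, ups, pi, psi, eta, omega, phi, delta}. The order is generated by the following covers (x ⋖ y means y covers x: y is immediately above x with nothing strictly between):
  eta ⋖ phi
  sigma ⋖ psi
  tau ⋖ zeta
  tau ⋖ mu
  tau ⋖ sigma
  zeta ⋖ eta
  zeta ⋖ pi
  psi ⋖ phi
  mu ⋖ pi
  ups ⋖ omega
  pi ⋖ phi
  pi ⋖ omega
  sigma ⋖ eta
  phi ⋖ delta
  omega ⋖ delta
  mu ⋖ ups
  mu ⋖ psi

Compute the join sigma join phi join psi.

Common upper bounds of {sigma, phi, psi}: delta, phi.
The least among these is phi.

phi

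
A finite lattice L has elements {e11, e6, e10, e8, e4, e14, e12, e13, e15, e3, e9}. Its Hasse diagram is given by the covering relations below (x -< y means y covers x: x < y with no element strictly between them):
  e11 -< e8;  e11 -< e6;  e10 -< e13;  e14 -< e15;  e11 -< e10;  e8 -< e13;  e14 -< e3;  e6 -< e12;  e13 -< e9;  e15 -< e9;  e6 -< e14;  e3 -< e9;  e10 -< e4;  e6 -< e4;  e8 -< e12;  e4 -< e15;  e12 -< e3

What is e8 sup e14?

e3

Common upper bounds of {e8, e14}: e3, e9.
The least among these is e3.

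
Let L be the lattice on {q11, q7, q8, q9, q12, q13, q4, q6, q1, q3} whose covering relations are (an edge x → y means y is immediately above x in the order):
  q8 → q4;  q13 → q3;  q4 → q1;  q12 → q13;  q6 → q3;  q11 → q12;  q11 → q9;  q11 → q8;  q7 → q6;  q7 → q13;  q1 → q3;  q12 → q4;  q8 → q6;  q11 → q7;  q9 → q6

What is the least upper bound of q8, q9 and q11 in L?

Common upper bounds of {q8, q9, q11}: q3, q6.
The least among these is q6.

q6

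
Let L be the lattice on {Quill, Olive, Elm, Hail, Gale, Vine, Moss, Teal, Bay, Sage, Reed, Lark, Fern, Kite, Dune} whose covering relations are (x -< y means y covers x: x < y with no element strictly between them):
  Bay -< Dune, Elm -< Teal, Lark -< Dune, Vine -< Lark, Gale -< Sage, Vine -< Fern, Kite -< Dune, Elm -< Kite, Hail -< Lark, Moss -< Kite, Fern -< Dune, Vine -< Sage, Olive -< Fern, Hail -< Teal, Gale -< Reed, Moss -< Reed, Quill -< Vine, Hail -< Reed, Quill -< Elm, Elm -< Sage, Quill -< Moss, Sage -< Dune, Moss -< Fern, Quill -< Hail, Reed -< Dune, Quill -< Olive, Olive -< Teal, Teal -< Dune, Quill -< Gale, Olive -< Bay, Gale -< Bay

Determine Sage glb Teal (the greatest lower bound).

Common lower bounds of {Sage, Teal}: Elm, Quill.
The greatest among these is Elm.

Elm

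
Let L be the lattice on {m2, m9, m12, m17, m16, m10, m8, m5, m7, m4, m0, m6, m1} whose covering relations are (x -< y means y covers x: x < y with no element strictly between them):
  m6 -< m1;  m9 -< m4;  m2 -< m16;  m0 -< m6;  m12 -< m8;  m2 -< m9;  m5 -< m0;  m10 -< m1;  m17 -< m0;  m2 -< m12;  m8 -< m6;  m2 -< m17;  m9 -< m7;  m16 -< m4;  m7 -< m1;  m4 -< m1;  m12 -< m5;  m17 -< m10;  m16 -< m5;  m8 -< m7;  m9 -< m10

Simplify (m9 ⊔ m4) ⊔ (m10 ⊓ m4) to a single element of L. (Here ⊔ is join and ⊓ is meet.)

m4

m9 ∨ m4 = m4
m10 ∧ m4 = m9
m4 ∨ m9 = m4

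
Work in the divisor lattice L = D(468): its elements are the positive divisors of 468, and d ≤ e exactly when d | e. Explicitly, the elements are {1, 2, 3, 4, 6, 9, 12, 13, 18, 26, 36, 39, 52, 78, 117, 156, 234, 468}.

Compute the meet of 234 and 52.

26

Common lower bounds of {234, 52}: 1, 13, 2, 26.
The greatest among these is 26.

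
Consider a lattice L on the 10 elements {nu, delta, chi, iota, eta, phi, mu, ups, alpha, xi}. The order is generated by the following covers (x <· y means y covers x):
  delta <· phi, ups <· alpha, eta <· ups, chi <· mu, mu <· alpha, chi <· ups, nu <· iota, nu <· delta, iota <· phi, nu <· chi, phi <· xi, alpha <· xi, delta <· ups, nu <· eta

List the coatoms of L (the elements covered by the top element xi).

alpha, phi

The coatoms are exactly the elements covered by xi: alpha, phi.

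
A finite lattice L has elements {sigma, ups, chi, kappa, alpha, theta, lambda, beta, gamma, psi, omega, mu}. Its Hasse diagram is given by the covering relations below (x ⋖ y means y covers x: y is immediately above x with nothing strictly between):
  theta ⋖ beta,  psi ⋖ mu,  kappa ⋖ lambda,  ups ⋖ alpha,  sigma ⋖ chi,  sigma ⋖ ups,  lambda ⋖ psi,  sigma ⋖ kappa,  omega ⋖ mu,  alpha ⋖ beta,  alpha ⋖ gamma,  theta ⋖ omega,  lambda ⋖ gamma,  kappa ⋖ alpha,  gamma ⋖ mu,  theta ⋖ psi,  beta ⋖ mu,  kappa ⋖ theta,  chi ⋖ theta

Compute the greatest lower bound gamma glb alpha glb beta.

Common lower bounds of {gamma, alpha, beta}: alpha, kappa, sigma, ups.
The greatest among these is alpha.

alpha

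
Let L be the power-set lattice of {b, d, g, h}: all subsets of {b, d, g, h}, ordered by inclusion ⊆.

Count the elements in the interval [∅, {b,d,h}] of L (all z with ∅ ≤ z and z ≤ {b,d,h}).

8

The interval [∅, {b,d,h}] = {{b,d,h}, {b,d}, {b,h}, {b}, {d,h}, {d}, {h}, ∅}, which has 8 elements.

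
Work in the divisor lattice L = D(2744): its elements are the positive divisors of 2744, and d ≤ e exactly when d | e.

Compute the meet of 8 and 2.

2

Common lower bounds of {8, 2}: 1, 2.
The greatest among these is 2.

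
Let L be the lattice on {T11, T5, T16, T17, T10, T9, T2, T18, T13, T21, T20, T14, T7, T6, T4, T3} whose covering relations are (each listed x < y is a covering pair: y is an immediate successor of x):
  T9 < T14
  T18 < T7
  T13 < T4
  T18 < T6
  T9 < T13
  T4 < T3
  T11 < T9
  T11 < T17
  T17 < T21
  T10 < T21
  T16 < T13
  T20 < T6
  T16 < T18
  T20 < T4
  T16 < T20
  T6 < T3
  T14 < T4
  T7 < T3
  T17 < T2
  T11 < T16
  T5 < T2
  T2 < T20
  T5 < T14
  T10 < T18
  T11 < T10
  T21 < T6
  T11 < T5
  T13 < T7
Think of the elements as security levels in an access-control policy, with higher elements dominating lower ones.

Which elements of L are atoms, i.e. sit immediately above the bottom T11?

The atoms are exactly the elements that cover T11: T10, T16, T17, T5, T9.

T10, T16, T17, T5, T9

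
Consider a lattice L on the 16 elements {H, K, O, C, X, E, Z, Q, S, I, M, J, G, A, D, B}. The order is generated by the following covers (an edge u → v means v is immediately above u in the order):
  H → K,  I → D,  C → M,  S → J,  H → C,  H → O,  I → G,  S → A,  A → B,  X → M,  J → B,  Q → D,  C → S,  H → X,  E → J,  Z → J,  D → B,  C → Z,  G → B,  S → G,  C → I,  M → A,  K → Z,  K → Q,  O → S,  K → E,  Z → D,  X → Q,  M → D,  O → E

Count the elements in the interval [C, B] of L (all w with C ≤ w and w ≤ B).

10

The interval [C, B] = {A, B, C, D, G, I, J, M, S, Z}, which has 10 elements.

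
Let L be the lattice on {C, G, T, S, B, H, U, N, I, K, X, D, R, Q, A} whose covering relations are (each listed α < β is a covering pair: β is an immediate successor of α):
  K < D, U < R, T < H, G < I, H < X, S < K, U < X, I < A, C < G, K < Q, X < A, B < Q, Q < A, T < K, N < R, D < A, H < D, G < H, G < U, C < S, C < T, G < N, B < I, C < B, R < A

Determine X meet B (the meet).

Common lower bounds of {X, B}: C.
The greatest among these is C.

C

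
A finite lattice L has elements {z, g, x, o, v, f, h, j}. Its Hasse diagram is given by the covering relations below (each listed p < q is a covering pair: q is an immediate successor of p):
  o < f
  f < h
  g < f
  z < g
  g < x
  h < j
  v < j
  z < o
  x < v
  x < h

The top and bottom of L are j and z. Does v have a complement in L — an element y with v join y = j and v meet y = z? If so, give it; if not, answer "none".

o

Need y with v ∨ y = j and v ∧ y = z.
Checking each element gives: o.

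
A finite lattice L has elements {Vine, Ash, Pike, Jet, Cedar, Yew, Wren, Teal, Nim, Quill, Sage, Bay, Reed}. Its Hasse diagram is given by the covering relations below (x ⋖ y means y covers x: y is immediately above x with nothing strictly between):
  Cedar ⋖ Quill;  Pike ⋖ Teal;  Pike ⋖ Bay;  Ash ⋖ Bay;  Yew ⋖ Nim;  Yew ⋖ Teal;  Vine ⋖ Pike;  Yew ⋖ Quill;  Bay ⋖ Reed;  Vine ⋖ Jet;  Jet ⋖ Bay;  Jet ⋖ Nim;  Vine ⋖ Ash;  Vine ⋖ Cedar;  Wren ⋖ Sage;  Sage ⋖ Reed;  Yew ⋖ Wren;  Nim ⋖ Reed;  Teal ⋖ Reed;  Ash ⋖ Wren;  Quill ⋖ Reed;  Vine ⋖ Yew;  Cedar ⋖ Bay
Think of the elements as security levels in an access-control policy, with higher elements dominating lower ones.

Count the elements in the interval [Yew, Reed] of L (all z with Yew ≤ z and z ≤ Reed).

The interval [Yew, Reed] = {Nim, Quill, Reed, Sage, Teal, Wren, Yew}, which has 7 elements.

7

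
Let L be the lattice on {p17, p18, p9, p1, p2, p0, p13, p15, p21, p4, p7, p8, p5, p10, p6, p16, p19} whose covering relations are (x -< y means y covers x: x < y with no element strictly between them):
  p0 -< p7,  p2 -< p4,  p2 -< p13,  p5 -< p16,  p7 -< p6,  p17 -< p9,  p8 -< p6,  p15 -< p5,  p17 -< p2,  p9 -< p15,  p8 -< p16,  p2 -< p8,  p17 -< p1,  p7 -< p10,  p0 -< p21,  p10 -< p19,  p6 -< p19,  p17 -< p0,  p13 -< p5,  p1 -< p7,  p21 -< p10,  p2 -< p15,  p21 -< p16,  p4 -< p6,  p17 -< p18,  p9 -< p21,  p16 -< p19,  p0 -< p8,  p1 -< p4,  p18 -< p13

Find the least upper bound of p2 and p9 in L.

Common upper bounds of {p2, p9}: p15, p16, p19, p5.
The least among these is p15.

p15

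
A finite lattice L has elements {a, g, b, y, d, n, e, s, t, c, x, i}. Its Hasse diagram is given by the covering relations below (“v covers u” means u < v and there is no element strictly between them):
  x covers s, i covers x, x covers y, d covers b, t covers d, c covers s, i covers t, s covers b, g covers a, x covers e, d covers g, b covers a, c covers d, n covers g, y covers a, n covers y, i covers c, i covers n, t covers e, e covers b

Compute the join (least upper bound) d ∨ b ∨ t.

t

Common upper bounds of {d, b, t}: i, t.
The least among these is t.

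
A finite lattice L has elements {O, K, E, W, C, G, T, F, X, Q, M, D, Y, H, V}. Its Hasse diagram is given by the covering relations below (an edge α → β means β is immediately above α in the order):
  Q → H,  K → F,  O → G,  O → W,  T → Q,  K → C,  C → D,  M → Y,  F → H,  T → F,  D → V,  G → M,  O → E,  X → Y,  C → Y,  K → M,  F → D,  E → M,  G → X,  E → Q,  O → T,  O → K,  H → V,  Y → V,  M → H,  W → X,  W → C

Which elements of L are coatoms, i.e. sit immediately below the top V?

The coatoms are exactly the elements covered by V: D, H, Y.

D, H, Y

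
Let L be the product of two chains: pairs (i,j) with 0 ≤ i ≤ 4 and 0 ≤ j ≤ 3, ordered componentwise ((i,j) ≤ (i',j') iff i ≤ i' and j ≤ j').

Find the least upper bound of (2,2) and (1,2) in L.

Common upper bounds of {(2,2), (1,2)}: (2,2), (2,3), (3,2), (3,3), (4,2), (4,3).
The least among these is (2,2).

(2,2)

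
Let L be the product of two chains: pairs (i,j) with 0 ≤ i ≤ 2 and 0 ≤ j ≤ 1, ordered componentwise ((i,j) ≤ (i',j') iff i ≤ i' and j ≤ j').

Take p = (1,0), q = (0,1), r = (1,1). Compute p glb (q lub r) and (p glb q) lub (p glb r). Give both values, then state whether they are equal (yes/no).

q lub r = (1,1), so p glb (q lub r) = (1,0) glb (1,1) = (1,0).
p glb q = (0,0) and p glb r = (1,0), so (p glb q) lub (p glb r) = (0,0) lub (1,0) = (1,0).
Equal: yes.

(1,0); (1,0); yes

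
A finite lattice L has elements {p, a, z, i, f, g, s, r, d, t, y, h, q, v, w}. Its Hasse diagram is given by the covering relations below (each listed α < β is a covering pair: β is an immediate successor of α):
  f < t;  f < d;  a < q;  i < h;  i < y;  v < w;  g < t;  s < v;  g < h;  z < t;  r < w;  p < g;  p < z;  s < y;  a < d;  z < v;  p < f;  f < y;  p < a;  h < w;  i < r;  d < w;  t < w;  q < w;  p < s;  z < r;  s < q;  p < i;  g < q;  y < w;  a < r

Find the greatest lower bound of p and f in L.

Common lower bounds of {p, f}: p.
The greatest among these is p.

p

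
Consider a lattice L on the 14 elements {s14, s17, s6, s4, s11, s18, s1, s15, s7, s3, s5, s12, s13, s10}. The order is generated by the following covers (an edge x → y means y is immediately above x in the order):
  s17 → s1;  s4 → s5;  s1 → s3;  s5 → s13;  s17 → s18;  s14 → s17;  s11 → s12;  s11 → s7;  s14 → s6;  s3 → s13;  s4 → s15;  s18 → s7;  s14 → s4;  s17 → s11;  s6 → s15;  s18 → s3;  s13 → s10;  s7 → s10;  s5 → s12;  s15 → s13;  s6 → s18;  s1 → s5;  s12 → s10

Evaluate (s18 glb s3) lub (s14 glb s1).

s18 ∧ s3 = s18
s14 ∧ s1 = s14
s18 ∨ s14 = s18

s18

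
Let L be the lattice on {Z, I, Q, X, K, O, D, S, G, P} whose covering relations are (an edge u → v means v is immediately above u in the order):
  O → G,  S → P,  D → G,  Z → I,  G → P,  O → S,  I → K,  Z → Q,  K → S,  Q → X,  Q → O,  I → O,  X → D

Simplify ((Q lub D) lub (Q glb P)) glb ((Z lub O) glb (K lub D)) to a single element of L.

Q

Q ∨ D = D
Q ∧ P = Q
D ∨ Q = D
Z ∨ O = O
K ∨ D = P
O ∧ P = O
D ∧ O = Q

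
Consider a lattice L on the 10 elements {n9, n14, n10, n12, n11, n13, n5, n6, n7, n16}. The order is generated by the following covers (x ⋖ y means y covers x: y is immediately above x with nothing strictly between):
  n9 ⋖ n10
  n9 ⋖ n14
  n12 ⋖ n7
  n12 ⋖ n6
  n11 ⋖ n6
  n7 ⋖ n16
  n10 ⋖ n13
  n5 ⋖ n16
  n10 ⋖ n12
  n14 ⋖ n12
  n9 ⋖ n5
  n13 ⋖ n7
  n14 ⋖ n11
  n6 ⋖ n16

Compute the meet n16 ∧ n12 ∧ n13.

Common lower bounds of {n16, n12, n13}: n10, n9.
The greatest among these is n10.

n10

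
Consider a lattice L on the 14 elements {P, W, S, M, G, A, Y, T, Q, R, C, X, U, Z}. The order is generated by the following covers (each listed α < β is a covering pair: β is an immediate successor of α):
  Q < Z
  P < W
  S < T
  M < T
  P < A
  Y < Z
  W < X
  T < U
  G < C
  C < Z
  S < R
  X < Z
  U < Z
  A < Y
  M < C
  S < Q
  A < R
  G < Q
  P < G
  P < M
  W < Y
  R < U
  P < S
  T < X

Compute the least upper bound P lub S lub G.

Q

Common upper bounds of {P, S, G}: Q, Z.
The least among these is Q.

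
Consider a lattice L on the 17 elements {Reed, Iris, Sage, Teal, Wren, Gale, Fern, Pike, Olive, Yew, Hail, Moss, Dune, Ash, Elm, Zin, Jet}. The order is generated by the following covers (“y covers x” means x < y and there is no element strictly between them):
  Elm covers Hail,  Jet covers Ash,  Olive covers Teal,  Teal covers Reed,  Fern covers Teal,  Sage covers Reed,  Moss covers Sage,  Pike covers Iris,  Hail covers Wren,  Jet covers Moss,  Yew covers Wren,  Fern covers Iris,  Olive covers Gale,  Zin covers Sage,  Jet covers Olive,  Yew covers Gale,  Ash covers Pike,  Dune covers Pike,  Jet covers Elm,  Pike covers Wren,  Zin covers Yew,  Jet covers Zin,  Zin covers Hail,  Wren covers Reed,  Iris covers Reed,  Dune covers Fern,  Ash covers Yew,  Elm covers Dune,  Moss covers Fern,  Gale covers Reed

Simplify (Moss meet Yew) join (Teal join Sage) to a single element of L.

Moss

Moss ∧ Yew = Reed
Teal ∨ Sage = Moss
Reed ∨ Moss = Moss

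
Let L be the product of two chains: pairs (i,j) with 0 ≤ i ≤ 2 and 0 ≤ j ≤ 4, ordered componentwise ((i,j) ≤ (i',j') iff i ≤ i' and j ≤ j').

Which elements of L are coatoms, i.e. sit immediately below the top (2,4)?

(1,4), (2,3)

The coatoms are exactly the elements covered by (2,4): (1,4), (2,3).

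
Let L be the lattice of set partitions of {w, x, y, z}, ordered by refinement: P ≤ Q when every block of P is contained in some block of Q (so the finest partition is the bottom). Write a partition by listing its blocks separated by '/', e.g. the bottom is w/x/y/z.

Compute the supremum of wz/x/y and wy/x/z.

The join of wz/x/y and wy/x/z merges any blocks that overlap across the partitions, giving wyz/x.

wyz/x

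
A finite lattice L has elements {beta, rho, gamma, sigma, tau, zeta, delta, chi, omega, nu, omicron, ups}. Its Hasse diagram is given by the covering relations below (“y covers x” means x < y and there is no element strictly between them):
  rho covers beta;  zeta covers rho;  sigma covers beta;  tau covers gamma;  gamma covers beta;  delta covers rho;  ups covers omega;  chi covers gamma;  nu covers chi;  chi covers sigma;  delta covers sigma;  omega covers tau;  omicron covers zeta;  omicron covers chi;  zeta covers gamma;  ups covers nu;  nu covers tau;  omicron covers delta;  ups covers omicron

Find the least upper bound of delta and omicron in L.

Common upper bounds of {delta, omicron}: omicron, ups.
The least among these is omicron.

omicron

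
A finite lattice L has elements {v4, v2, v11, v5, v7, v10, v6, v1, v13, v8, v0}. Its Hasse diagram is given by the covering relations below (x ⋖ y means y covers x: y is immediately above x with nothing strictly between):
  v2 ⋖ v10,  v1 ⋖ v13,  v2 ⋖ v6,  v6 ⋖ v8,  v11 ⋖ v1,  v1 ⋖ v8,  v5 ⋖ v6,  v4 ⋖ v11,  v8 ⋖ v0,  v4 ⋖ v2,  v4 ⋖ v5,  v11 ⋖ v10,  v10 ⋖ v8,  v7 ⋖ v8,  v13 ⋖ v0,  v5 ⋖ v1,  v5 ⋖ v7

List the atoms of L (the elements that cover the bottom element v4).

The atoms are exactly the elements that cover v4: v11, v2, v5.

v11, v2, v5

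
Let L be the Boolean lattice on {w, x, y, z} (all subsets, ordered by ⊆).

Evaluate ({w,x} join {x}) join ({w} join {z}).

{w,x} ∨ {x} = {w,x}
{w} ∨ {z} = {w,z}
{w,x} ∨ {w,z} = {w,x,z}

{w,x,z}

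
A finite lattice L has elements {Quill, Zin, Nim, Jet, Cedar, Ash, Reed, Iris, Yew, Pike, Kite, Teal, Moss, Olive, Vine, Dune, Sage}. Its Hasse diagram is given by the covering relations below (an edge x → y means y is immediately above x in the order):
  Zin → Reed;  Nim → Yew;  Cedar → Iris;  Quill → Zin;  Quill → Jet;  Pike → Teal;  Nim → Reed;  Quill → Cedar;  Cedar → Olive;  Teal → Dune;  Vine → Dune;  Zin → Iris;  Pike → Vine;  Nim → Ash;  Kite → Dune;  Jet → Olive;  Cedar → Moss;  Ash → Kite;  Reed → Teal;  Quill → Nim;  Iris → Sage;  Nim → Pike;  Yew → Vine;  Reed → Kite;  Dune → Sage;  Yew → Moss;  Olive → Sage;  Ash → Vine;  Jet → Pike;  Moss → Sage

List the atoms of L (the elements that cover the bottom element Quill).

The atoms are exactly the elements that cover Quill: Cedar, Jet, Nim, Zin.

Cedar, Jet, Nim, Zin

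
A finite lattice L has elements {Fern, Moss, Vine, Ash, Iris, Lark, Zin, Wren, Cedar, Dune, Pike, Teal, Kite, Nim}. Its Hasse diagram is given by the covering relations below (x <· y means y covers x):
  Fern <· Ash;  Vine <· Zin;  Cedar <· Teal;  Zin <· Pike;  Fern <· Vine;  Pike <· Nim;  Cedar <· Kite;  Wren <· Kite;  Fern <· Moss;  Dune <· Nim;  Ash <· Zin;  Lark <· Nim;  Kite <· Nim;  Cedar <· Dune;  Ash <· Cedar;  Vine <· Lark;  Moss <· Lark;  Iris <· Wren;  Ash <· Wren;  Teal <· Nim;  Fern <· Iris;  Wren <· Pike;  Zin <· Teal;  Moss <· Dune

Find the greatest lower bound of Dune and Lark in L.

Common lower bounds of {Dune, Lark}: Fern, Moss.
The greatest among these is Moss.

Moss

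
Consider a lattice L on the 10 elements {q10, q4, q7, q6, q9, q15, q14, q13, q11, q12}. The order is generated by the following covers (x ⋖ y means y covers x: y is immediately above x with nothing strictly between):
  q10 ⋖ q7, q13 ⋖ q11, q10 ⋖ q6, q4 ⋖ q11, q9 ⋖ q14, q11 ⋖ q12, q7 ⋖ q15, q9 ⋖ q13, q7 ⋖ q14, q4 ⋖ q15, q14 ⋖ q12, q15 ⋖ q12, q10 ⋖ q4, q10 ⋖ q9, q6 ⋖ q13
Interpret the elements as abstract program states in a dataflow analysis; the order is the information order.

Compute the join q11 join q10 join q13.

Common upper bounds of {q11, q10, q13}: q11, q12.
The least among these is q11.

q11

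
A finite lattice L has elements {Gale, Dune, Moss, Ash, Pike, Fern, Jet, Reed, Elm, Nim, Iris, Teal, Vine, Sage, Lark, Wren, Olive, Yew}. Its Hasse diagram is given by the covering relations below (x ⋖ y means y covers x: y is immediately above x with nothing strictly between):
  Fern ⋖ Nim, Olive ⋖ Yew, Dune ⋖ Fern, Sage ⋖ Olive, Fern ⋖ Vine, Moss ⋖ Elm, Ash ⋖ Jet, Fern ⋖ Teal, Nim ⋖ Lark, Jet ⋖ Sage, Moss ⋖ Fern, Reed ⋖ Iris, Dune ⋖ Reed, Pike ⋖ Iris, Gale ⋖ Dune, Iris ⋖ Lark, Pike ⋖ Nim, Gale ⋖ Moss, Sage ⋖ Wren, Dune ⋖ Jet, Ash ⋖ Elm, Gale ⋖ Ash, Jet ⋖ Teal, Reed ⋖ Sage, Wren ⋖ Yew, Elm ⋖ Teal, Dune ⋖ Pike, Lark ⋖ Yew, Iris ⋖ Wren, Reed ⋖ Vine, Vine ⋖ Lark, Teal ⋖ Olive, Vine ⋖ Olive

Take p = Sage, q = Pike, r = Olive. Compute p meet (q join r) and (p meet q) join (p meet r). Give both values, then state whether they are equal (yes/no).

q join r = Yew, so p meet (q join r) = Sage meet Yew = Sage.
p meet q = Dune and p meet r = Sage, so (p meet q) join (p meet r) = Dune join Sage = Sage.
Equal: yes.

Sage; Sage; yes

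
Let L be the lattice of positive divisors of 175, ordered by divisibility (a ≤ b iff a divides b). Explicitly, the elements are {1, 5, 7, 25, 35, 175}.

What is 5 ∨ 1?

5

Common upper bounds of {5, 1}: 175, 25, 35, 5.
The least among these is 5.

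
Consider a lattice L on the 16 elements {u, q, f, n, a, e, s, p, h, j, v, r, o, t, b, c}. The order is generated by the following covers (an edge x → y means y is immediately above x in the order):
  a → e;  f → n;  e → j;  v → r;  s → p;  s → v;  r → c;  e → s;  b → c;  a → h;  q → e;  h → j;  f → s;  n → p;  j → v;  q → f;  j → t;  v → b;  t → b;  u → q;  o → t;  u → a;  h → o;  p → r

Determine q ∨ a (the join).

e

Common upper bounds of {q, a}: b, c, e, j, p, r, s, t, v.
The least among these is e.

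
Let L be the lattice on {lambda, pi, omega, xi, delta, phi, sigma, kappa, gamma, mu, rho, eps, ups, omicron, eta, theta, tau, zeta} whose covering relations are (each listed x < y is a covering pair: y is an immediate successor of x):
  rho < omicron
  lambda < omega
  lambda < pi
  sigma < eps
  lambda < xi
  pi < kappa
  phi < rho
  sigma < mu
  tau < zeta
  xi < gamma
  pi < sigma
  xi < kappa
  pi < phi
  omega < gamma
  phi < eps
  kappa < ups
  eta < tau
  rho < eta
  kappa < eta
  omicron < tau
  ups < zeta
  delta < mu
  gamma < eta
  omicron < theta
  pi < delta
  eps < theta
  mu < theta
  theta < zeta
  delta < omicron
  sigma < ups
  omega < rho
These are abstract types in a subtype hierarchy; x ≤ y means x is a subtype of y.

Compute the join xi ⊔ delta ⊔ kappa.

Common upper bounds of {xi, delta, kappa}: tau, zeta.
The least among these is tau.

tau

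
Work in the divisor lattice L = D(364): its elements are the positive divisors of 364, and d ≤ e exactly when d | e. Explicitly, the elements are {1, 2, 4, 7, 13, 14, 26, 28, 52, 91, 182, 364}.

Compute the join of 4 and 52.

In the divisibility order, the join is the least common multiple: lcm(4, 52) = 52.

52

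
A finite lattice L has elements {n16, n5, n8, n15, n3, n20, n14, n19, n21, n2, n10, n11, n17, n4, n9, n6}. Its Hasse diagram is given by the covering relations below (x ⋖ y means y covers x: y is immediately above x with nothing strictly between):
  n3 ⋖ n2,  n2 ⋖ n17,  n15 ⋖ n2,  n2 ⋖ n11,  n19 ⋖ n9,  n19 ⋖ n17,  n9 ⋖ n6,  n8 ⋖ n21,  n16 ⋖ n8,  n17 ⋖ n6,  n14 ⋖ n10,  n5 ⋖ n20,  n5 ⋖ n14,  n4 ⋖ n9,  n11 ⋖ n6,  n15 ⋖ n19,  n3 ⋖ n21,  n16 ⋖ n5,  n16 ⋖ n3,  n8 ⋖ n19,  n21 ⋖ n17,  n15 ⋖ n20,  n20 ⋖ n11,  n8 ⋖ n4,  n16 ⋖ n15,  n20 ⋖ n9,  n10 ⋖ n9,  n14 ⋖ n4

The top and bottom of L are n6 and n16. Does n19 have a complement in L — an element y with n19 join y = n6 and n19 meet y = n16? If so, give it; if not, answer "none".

For every candidate y, either n19 ∨ y ≠ n6 or n19 ∧ y ≠ n16; no complement exists.

none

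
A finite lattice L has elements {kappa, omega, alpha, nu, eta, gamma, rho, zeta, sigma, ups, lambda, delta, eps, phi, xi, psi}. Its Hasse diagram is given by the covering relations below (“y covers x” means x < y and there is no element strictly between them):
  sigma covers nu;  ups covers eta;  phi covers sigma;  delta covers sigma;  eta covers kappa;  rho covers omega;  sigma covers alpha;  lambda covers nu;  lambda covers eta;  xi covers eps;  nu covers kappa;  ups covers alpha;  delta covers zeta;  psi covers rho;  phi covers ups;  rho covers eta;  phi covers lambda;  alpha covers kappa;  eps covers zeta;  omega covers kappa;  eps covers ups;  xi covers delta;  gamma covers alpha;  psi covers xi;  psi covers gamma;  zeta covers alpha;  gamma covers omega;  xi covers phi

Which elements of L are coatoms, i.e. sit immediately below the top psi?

The coatoms are exactly the elements covered by psi: gamma, rho, xi.

gamma, rho, xi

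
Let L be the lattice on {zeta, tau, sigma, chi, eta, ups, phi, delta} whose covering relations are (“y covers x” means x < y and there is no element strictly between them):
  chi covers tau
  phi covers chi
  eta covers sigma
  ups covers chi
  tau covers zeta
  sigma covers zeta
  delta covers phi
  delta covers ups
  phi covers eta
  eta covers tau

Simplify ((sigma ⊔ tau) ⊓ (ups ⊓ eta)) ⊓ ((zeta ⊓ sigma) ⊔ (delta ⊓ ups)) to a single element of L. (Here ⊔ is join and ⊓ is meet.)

sigma ∨ tau = eta
ups ∧ eta = tau
eta ∧ tau = tau
zeta ∧ sigma = zeta
delta ∧ ups = ups
zeta ∨ ups = ups
tau ∧ ups = tau

tau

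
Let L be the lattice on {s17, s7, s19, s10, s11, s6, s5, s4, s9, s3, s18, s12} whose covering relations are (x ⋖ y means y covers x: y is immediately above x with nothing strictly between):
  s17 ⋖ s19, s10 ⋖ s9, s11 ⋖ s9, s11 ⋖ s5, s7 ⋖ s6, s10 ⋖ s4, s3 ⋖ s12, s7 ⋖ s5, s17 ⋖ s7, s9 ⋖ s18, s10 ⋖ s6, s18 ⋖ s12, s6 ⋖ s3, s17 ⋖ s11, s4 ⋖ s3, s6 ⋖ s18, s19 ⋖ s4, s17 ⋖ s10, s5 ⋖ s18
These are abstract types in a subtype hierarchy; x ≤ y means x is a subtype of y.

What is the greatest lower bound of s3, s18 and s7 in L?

s7

Common lower bounds of {s3, s18, s7}: s17, s7.
The greatest among these is s7.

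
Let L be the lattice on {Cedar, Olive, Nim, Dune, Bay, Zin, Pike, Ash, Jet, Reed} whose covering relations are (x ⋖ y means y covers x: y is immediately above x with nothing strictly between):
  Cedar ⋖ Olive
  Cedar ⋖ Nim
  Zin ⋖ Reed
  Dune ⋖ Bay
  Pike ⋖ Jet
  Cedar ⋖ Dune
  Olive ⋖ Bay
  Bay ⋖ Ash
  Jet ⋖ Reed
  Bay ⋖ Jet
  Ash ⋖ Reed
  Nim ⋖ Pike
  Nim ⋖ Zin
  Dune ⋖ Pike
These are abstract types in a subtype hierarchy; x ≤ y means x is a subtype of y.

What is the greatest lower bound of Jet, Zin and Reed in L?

Common lower bounds of {Jet, Zin, Reed}: Cedar, Nim.
The greatest among these is Nim.

Nim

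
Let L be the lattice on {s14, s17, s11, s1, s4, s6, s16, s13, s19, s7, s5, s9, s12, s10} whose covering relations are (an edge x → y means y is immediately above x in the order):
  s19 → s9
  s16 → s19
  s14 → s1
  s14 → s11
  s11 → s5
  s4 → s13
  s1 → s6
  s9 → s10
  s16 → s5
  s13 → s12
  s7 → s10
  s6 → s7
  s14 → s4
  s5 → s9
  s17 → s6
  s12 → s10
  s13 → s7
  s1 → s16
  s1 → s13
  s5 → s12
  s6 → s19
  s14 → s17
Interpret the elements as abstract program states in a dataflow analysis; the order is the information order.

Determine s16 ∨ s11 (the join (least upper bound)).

Common upper bounds of {s16, s11}: s10, s12, s5, s9.
The least among these is s5.

s5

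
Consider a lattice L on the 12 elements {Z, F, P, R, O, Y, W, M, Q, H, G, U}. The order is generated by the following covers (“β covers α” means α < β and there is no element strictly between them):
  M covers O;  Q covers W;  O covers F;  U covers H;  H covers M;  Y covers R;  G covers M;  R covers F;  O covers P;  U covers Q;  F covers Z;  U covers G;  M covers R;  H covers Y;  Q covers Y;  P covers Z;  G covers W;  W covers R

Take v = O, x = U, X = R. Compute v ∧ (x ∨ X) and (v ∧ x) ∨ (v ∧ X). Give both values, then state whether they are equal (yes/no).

x ∨ X = U, so v ∧ (x ∨ X) = O ∧ U = O.
v ∧ x = O and v ∧ X = F, so (v ∧ x) ∨ (v ∧ X) = O ∨ F = O.
Equal: yes.

O; O; yes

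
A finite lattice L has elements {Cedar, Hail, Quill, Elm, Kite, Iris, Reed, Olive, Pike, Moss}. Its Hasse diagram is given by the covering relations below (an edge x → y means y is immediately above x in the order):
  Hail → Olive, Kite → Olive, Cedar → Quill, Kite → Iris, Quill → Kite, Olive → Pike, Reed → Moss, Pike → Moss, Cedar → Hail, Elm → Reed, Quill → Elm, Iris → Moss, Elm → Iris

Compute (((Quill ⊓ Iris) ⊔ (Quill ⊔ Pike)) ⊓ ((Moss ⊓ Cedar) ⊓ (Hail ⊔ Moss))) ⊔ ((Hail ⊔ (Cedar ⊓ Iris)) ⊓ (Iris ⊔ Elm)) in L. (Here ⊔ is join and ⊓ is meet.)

Quill ∧ Iris = Quill
Quill ∨ Pike = Pike
Quill ∨ Pike = Pike
Moss ∧ Cedar = Cedar
Hail ∨ Moss = Moss
Cedar ∧ Moss = Cedar
Pike ∧ Cedar = Cedar
Cedar ∧ Iris = Cedar
Hail ∨ Cedar = Hail
Iris ∨ Elm = Iris
Hail ∧ Iris = Cedar
Cedar ∨ Cedar = Cedar

Cedar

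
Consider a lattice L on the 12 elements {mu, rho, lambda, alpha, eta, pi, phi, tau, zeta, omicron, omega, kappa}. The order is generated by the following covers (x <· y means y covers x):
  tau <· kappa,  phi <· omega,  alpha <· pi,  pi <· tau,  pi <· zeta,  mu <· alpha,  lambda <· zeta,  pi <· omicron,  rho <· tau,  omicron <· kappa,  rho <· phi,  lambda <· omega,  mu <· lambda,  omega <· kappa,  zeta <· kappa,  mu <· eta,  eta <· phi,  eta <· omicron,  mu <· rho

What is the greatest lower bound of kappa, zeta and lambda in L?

lambda

Common lower bounds of {kappa, zeta, lambda}: lambda, mu.
The greatest among these is lambda.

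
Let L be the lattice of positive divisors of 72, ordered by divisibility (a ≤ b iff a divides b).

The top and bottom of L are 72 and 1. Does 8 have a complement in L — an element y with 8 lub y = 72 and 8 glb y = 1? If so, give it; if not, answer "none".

9

Need y with 8 ∨ y = 72 and 8 ∧ y = 1.
Checking each element gives: 9.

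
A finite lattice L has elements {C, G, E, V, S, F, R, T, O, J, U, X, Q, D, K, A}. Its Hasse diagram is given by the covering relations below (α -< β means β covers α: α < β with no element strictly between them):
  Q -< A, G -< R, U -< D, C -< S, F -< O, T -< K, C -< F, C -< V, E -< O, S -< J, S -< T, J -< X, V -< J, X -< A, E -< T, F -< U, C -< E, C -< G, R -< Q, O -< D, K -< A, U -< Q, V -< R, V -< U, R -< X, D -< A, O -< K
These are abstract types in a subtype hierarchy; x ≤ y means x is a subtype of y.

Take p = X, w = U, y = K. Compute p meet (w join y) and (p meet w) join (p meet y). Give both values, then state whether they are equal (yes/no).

w join y = A, so p meet (w join y) = X meet A = X.
p meet w = V and p meet y = S, so (p meet w) join (p meet y) = V join S = J.
Equal: no.

X; J; no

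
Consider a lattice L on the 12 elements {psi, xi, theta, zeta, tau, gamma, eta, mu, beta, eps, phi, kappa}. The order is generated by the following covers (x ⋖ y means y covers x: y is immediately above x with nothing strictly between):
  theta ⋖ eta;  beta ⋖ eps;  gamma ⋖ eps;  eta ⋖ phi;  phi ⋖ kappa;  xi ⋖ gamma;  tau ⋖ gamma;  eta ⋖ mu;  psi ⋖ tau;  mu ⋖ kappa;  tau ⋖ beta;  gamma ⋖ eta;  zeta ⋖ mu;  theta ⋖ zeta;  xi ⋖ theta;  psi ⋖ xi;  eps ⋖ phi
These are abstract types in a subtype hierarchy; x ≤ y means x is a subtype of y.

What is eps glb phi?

eps

Common lower bounds of {eps, phi}: beta, eps, gamma, psi, tau, xi.
The greatest among these is eps.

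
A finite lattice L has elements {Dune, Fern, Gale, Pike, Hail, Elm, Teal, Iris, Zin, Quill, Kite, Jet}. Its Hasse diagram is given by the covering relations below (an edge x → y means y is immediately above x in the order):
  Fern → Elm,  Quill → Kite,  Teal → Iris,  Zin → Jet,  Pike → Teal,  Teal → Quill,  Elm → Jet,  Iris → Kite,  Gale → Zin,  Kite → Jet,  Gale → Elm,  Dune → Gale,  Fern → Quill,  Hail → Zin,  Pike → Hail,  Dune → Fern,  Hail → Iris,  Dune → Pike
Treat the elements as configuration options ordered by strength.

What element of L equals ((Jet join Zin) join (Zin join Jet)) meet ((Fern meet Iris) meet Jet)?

Jet ∨ Zin = Jet
Zin ∨ Jet = Jet
Jet ∨ Jet = Jet
Fern ∧ Iris = Dune
Dune ∧ Jet = Dune
Jet ∧ Dune = Dune

Dune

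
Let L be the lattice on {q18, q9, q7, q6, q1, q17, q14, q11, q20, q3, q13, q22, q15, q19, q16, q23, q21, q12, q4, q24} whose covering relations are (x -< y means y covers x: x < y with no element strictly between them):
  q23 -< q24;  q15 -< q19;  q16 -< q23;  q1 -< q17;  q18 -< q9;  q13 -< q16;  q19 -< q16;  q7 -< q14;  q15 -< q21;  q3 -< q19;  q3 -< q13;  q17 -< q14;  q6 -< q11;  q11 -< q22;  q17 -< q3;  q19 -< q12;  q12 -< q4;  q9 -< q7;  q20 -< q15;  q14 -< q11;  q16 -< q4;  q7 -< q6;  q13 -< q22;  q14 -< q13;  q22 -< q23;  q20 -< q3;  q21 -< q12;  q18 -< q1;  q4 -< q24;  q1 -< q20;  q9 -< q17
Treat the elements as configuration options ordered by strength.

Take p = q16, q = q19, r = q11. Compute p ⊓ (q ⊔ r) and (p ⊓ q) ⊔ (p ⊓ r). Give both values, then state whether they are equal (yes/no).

q ⊔ r = q23, so p ⊓ (q ⊔ r) = q16 ⊓ q23 = q16.
p ⊓ q = q19 and p ⊓ r = q14, so (p ⊓ q) ⊔ (p ⊓ r) = q19 ⊔ q14 = q16.
Equal: yes.

q16; q16; yes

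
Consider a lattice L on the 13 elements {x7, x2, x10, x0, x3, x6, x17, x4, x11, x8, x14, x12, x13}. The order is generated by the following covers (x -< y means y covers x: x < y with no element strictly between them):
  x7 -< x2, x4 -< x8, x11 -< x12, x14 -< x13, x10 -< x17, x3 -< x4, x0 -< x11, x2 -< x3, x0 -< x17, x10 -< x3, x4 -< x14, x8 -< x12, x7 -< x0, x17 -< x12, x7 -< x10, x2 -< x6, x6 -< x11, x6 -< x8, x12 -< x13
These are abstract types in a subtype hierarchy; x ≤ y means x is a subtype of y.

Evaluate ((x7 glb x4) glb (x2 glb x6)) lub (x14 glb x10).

x7 ∧ x4 = x7
x2 ∧ x6 = x2
x7 ∧ x2 = x7
x14 ∧ x10 = x10
x7 ∨ x10 = x10

x10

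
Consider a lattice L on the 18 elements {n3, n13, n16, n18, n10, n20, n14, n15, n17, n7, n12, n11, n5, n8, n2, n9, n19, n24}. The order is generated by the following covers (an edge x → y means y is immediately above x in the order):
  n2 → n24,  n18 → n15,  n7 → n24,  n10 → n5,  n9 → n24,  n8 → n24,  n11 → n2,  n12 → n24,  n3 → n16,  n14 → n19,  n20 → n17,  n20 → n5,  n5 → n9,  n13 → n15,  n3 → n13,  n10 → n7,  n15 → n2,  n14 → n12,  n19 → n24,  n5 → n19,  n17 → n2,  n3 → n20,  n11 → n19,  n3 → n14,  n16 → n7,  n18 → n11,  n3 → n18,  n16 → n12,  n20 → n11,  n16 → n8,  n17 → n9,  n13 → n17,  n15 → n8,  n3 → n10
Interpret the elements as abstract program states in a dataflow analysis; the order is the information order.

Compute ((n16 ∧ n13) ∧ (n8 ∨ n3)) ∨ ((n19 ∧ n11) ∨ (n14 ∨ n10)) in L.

n16 ∧ n13 = n3
n8 ∨ n3 = n8
n3 ∧ n8 = n3
n19 ∧ n11 = n11
n14 ∨ n10 = n19
n11 ∨ n19 = n19
n3 ∨ n19 = n19

n19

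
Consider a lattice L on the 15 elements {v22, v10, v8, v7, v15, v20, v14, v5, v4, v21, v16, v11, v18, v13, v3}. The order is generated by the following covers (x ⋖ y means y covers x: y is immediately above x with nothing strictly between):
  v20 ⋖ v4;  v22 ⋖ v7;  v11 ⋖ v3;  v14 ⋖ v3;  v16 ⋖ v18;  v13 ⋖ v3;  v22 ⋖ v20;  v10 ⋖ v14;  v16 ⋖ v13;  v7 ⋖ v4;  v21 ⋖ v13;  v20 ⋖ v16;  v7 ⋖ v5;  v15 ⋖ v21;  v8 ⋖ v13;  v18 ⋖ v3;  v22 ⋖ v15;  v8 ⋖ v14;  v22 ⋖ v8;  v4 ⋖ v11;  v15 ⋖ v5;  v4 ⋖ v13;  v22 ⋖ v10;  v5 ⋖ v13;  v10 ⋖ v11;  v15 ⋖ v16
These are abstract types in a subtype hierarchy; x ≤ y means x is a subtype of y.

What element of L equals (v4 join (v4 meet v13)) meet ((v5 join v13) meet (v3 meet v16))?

v20

v4 ∧ v13 = v4
v4 ∨ v4 = v4
v5 ∨ v13 = v13
v3 ∧ v16 = v16
v13 ∧ v16 = v16
v4 ∧ v16 = v20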